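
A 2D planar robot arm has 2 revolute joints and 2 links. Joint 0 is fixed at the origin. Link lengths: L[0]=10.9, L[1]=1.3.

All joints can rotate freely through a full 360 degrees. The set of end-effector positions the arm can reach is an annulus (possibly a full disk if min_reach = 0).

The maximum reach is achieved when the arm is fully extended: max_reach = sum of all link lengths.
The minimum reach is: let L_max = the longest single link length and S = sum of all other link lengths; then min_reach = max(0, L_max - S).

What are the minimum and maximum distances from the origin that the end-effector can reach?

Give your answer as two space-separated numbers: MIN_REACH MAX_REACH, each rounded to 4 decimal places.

Answer: 9.6000 12.2000

Derivation:
Link lengths: [10.9, 1.3]
max_reach = 10.9 + 1.3 = 12.2
L_max = max([10.9, 1.3]) = 10.9
S (sum of others) = 12.2 - 10.9 = 1.3
min_reach = max(0, 10.9 - 1.3) = max(0, 9.6) = 9.6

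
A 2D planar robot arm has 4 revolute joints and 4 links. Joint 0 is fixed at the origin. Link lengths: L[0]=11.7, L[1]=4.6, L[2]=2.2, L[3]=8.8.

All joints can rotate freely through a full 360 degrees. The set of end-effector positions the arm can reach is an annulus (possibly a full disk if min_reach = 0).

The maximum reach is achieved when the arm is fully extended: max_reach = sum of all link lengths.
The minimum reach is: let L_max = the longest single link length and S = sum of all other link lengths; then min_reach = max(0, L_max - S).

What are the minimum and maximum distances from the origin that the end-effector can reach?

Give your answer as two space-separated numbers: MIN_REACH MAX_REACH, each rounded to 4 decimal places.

Link lengths: [11.7, 4.6, 2.2, 8.8]
max_reach = 11.7 + 4.6 + 2.2 + 8.8 = 27.3
L_max = max([11.7, 4.6, 2.2, 8.8]) = 11.7
S (sum of others) = 27.3 - 11.7 = 15.6
min_reach = max(0, 11.7 - 15.6) = max(0, -3.9) = 0

Answer: 0.0000 27.3000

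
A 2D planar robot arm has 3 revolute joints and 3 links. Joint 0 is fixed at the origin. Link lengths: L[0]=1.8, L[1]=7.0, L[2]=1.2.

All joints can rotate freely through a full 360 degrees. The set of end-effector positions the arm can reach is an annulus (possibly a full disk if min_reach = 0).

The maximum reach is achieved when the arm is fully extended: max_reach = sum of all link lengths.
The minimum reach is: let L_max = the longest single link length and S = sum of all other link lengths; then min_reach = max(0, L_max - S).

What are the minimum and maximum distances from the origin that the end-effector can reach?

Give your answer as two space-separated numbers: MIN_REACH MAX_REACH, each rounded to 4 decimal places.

Link lengths: [1.8, 7.0, 1.2]
max_reach = 1.8 + 7 + 1.2 = 10
L_max = max([1.8, 7.0, 1.2]) = 7
S (sum of others) = 10 - 7 = 3
min_reach = max(0, 7 - 3) = max(0, 4) = 4

Answer: 4.0000 10.0000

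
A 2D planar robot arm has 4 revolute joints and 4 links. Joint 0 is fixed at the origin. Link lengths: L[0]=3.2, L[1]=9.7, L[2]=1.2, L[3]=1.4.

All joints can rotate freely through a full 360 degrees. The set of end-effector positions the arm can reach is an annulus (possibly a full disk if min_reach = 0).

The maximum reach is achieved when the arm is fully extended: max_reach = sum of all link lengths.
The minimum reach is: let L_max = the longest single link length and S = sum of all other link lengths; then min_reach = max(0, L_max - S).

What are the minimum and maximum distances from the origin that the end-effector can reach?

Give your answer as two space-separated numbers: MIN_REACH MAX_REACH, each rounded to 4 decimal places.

Link lengths: [3.2, 9.7, 1.2, 1.4]
max_reach = 3.2 + 9.7 + 1.2 + 1.4 = 15.5
L_max = max([3.2, 9.7, 1.2, 1.4]) = 9.7
S (sum of others) = 15.5 - 9.7 = 5.8
min_reach = max(0, 9.7 - 5.8) = max(0, 3.9) = 3.9

Answer: 3.9000 15.5000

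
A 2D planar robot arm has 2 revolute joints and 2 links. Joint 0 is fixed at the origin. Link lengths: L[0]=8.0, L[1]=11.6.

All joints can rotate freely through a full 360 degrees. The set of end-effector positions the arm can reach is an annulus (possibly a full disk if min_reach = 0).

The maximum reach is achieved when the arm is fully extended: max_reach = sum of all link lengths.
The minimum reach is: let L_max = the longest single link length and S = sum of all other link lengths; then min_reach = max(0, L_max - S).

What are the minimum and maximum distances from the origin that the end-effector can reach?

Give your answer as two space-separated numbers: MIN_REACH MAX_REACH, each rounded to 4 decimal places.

Answer: 3.6000 19.6000

Derivation:
Link lengths: [8.0, 11.6]
max_reach = 8 + 11.6 = 19.6
L_max = max([8.0, 11.6]) = 11.6
S (sum of others) = 19.6 - 11.6 = 8
min_reach = max(0, 11.6 - 8) = max(0, 3.6) = 3.6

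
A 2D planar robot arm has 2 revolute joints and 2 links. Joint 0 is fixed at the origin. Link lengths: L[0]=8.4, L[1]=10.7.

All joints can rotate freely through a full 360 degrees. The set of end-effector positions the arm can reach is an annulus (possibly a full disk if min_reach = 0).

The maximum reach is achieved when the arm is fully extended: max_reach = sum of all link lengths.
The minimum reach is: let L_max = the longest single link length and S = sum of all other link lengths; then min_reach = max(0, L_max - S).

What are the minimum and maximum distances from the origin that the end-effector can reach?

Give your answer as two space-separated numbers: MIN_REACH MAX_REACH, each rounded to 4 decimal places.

Answer: 2.3000 19.1000

Derivation:
Link lengths: [8.4, 10.7]
max_reach = 8.4 + 10.7 = 19.1
L_max = max([8.4, 10.7]) = 10.7
S (sum of others) = 19.1 - 10.7 = 8.4
min_reach = max(0, 10.7 - 8.4) = max(0, 2.3) = 2.3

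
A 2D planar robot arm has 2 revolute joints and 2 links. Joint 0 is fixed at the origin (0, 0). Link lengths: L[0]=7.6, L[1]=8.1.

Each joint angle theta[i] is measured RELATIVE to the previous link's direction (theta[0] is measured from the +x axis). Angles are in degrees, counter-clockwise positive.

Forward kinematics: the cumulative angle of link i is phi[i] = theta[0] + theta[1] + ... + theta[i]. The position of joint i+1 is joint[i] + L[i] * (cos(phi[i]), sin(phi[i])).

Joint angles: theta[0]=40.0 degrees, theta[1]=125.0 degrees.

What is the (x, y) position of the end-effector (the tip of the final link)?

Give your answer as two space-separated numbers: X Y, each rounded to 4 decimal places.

Answer: -2.0021 6.9816

Derivation:
joint[0] = (0.0000, 0.0000)  (base)
link 0: phi[0] = 40 = 40 deg
  cos(40 deg) = 0.7660, sin(40 deg) = 0.6428
  joint[1] = (0.0000, 0.0000) + 7.6 * (0.7660, 0.6428) = (0.0000 + 5.8219, 0.0000 + 4.8852) = (5.8219, 4.8852)
link 1: phi[1] = 40 + 125 = 165 deg
  cos(165 deg) = -0.9659, sin(165 deg) = 0.2588
  joint[2] = (5.8219, 4.8852) + 8.1 * (-0.9659, 0.2588) = (5.8219 + -7.8240, 4.8852 + 2.0964) = (-2.0021, 6.9816)
End effector: (-2.0021, 6.9816)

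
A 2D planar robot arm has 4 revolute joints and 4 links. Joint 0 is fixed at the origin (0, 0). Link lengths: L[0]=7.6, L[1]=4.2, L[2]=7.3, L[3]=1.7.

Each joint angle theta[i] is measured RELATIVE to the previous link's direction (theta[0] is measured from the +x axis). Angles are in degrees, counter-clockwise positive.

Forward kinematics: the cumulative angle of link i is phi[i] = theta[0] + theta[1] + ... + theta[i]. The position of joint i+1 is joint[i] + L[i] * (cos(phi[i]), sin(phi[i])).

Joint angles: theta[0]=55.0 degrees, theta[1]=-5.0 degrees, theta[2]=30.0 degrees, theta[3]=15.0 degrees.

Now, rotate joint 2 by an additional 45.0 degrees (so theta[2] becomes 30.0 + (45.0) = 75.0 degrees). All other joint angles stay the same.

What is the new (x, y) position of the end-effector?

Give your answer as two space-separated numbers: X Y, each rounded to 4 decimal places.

joint[0] = (0.0000, 0.0000)  (base)
link 0: phi[0] = 55 = 55 deg
  cos(55 deg) = 0.5736, sin(55 deg) = 0.8192
  joint[1] = (0.0000, 0.0000) + 7.6 * (0.5736, 0.8192) = (0.0000 + 4.3592, 0.0000 + 6.2256) = (4.3592, 6.2256)
link 1: phi[1] = 55 + -5 = 50 deg
  cos(50 deg) = 0.6428, sin(50 deg) = 0.7660
  joint[2] = (4.3592, 6.2256) + 4.2 * (0.6428, 0.7660) = (4.3592 + 2.6997, 6.2256 + 3.2174) = (7.0589, 9.4429)
link 2: phi[2] = 55 + -5 + 75 = 125 deg
  cos(125 deg) = -0.5736, sin(125 deg) = 0.8192
  joint[3] = (7.0589, 9.4429) + 7.3 * (-0.5736, 0.8192) = (7.0589 + -4.1871, 9.4429 + 5.9798) = (2.8718, 15.4228)
link 3: phi[3] = 55 + -5 + 75 + 15 = 140 deg
  cos(140 deg) = -0.7660, sin(140 deg) = 0.6428
  joint[4] = (2.8718, 15.4228) + 1.7 * (-0.7660, 0.6428) = (2.8718 + -1.3023, 15.4228 + 1.0927) = (1.5695, 16.5155)
End effector: (1.5695, 16.5155)

Answer: 1.5695 16.5155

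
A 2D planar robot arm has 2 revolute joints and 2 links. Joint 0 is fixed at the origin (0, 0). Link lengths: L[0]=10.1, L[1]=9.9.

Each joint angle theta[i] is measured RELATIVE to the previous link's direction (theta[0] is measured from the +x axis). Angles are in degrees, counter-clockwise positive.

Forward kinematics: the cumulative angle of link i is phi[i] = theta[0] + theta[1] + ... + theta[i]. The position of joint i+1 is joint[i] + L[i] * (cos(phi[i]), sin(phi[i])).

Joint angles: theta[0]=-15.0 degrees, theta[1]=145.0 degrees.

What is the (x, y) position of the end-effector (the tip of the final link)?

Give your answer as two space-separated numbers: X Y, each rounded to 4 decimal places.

Answer: 3.3923 4.9698

Derivation:
joint[0] = (0.0000, 0.0000)  (base)
link 0: phi[0] = -15 = -15 deg
  cos(-15 deg) = 0.9659, sin(-15 deg) = -0.2588
  joint[1] = (0.0000, 0.0000) + 10.1 * (0.9659, -0.2588) = (0.0000 + 9.7559, 0.0000 + -2.6141) = (9.7559, -2.6141)
link 1: phi[1] = -15 + 145 = 130 deg
  cos(130 deg) = -0.6428, sin(130 deg) = 0.7660
  joint[2] = (9.7559, -2.6141) + 9.9 * (-0.6428, 0.7660) = (9.7559 + -6.3636, -2.6141 + 7.5838) = (3.3923, 4.9698)
End effector: (3.3923, 4.9698)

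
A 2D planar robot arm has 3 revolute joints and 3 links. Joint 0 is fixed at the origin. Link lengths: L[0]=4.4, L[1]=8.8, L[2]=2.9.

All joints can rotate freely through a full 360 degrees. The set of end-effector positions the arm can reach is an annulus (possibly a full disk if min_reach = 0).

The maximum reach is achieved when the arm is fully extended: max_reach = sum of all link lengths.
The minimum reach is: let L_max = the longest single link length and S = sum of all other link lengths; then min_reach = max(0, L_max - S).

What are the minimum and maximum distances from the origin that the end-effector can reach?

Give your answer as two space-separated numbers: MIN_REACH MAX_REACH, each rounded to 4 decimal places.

Link lengths: [4.4, 8.8, 2.9]
max_reach = 4.4 + 8.8 + 2.9 = 16.1
L_max = max([4.4, 8.8, 2.9]) = 8.8
S (sum of others) = 16.1 - 8.8 = 7.3
min_reach = max(0, 8.8 - 7.3) = max(0, 1.5) = 1.5

Answer: 1.5000 16.1000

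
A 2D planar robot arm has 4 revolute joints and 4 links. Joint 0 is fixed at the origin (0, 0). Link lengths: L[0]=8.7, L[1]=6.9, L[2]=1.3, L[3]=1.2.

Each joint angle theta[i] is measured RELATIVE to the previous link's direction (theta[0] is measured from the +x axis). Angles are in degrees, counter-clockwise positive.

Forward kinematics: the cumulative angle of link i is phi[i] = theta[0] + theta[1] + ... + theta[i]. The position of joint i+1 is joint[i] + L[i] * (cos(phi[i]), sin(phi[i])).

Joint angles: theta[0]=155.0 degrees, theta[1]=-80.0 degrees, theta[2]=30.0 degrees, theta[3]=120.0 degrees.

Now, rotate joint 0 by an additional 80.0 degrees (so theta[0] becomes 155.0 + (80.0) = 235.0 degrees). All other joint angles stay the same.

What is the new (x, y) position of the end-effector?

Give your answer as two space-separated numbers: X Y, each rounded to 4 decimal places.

Answer: -11.8504 -5.3068

Derivation:
joint[0] = (0.0000, 0.0000)  (base)
link 0: phi[0] = 235 = 235 deg
  cos(235 deg) = -0.5736, sin(235 deg) = -0.8192
  joint[1] = (0.0000, 0.0000) + 8.7 * (-0.5736, -0.8192) = (0.0000 + -4.9901, 0.0000 + -7.1266) = (-4.9901, -7.1266)
link 1: phi[1] = 235 + -80 = 155 deg
  cos(155 deg) = -0.9063, sin(155 deg) = 0.4226
  joint[2] = (-4.9901, -7.1266) + 6.9 * (-0.9063, 0.4226) = (-4.9901 + -6.2535, -7.1266 + 2.9161) = (-11.2436, -4.2106)
link 2: phi[2] = 235 + -80 + 30 = 185 deg
  cos(185 deg) = -0.9962, sin(185 deg) = -0.0872
  joint[3] = (-11.2436, -4.2106) + 1.3 * (-0.9962, -0.0872) = (-11.2436 + -1.2951, -4.2106 + -0.1133) = (-12.5387, -4.3239)
link 3: phi[3] = 235 + -80 + 30 + 120 = 305 deg
  cos(305 deg) = 0.5736, sin(305 deg) = -0.8192
  joint[4] = (-12.5387, -4.3239) + 1.2 * (0.5736, -0.8192) = (-12.5387 + 0.6883, -4.3239 + -0.9830) = (-11.8504, -5.3068)
End effector: (-11.8504, -5.3068)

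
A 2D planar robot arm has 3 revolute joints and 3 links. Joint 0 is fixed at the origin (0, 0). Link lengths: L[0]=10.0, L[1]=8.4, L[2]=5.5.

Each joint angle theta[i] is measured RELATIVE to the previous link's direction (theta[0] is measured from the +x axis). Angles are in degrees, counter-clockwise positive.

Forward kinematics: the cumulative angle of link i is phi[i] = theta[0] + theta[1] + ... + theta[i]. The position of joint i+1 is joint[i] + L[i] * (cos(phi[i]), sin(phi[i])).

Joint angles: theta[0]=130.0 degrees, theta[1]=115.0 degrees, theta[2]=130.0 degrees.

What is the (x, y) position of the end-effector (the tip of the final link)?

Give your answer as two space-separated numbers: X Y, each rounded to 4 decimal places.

joint[0] = (0.0000, 0.0000)  (base)
link 0: phi[0] = 130 = 130 deg
  cos(130 deg) = -0.6428, sin(130 deg) = 0.7660
  joint[1] = (0.0000, 0.0000) + 10 * (-0.6428, 0.7660) = (0.0000 + -6.4279, 0.0000 + 7.6604) = (-6.4279, 7.6604)
link 1: phi[1] = 130 + 115 = 245 deg
  cos(245 deg) = -0.4226, sin(245 deg) = -0.9063
  joint[2] = (-6.4279, 7.6604) + 8.4 * (-0.4226, -0.9063) = (-6.4279 + -3.5500, 7.6604 + -7.6130) = (-9.9779, 0.0475)
link 2: phi[2] = 130 + 115 + 130 = 375 deg
  cos(375 deg) = 0.9659, sin(375 deg) = 0.2588
  joint[3] = (-9.9779, 0.0475) + 5.5 * (0.9659, 0.2588) = (-9.9779 + 5.3126, 0.0475 + 1.4235) = (-4.6653, 1.4710)
End effector: (-4.6653, 1.4710)

Answer: -4.6653 1.4710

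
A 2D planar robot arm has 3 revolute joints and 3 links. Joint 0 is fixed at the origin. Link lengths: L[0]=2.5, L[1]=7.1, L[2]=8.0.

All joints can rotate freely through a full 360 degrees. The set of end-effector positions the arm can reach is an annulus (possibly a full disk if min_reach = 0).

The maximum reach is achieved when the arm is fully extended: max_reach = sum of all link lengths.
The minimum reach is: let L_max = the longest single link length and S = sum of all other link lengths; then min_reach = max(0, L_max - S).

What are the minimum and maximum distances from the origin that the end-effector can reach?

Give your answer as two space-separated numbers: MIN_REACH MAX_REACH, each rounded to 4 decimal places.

Link lengths: [2.5, 7.1, 8.0]
max_reach = 2.5 + 7.1 + 8 = 17.6
L_max = max([2.5, 7.1, 8.0]) = 8
S (sum of others) = 17.6 - 8 = 9.6
min_reach = max(0, 8 - 9.6) = max(0, -1.6) = 0

Answer: 0.0000 17.6000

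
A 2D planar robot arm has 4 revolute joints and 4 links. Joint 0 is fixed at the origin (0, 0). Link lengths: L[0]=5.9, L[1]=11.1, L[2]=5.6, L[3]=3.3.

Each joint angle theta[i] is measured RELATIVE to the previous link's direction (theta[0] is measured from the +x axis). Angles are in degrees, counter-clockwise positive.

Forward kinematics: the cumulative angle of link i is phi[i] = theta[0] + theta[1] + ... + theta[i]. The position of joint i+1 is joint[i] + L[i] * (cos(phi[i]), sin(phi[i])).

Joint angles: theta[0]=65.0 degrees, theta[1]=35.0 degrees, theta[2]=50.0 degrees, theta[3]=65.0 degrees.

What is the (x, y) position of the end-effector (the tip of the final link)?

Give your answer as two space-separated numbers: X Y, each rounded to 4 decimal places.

joint[0] = (0.0000, 0.0000)  (base)
link 0: phi[0] = 65 = 65 deg
  cos(65 deg) = 0.4226, sin(65 deg) = 0.9063
  joint[1] = (0.0000, 0.0000) + 5.9 * (0.4226, 0.9063) = (0.0000 + 2.4934, 0.0000 + 5.3472) = (2.4934, 5.3472)
link 1: phi[1] = 65 + 35 = 100 deg
  cos(100 deg) = -0.1736, sin(100 deg) = 0.9848
  joint[2] = (2.4934, 5.3472) + 11.1 * (-0.1736, 0.9848) = (2.4934 + -1.9275, 5.3472 + 10.9314) = (0.5660, 16.2786)
link 2: phi[2] = 65 + 35 + 50 = 150 deg
  cos(150 deg) = -0.8660, sin(150 deg) = 0.5000
  joint[3] = (0.5660, 16.2786) + 5.6 * (-0.8660, 0.5000) = (0.5660 + -4.8497, 16.2786 + 2.8000) = (-4.2838, 19.0786)
link 3: phi[3] = 65 + 35 + 50 + 65 = 215 deg
  cos(215 deg) = -0.8192, sin(215 deg) = -0.5736
  joint[4] = (-4.2838, 19.0786) + 3.3 * (-0.8192, -0.5736) = (-4.2838 + -2.7032, 19.0786 + -1.8928) = (-6.9870, 17.1858)
End effector: (-6.9870, 17.1858)

Answer: -6.9870 17.1858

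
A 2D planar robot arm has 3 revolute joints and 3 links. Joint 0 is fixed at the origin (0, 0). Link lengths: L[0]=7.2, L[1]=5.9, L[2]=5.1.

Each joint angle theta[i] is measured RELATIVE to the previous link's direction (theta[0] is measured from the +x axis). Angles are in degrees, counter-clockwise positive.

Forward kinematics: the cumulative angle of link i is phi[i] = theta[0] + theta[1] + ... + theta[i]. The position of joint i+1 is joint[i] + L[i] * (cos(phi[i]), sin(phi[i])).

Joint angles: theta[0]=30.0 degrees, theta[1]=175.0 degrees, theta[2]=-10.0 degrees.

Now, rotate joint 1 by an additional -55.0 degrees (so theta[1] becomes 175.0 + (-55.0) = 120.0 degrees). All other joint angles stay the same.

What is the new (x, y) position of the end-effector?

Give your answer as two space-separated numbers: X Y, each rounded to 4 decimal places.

joint[0] = (0.0000, 0.0000)  (base)
link 0: phi[0] = 30 = 30 deg
  cos(30 deg) = 0.8660, sin(30 deg) = 0.5000
  joint[1] = (0.0000, 0.0000) + 7.2 * (0.8660, 0.5000) = (0.0000 + 6.2354, 0.0000 + 3.6000) = (6.2354, 3.6000)
link 1: phi[1] = 30 + 120 = 150 deg
  cos(150 deg) = -0.8660, sin(150 deg) = 0.5000
  joint[2] = (6.2354, 3.6000) + 5.9 * (-0.8660, 0.5000) = (6.2354 + -5.1095, 3.6000 + 2.9500) = (1.1258, 6.5500)
link 2: phi[2] = 30 + 120 + -10 = 140 deg
  cos(140 deg) = -0.7660, sin(140 deg) = 0.6428
  joint[3] = (1.1258, 6.5500) + 5.1 * (-0.7660, 0.6428) = (1.1258 + -3.9068, 6.5500 + 3.2782) = (-2.7810, 9.8282)
End effector: (-2.7810, 9.8282)

Answer: -2.7810 9.8282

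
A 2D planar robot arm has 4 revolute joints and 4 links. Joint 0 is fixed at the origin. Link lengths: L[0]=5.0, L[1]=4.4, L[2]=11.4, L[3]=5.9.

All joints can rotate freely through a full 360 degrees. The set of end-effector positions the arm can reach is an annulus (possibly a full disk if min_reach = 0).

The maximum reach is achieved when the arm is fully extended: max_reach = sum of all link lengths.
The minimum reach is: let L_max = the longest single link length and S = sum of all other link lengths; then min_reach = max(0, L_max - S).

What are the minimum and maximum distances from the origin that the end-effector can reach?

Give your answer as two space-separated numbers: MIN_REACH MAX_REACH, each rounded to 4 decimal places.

Link lengths: [5.0, 4.4, 11.4, 5.9]
max_reach = 5 + 4.4 + 11.4 + 5.9 = 26.7
L_max = max([5.0, 4.4, 11.4, 5.9]) = 11.4
S (sum of others) = 26.7 - 11.4 = 15.3
min_reach = max(0, 11.4 - 15.3) = max(0, -3.9) = 0

Answer: 0.0000 26.7000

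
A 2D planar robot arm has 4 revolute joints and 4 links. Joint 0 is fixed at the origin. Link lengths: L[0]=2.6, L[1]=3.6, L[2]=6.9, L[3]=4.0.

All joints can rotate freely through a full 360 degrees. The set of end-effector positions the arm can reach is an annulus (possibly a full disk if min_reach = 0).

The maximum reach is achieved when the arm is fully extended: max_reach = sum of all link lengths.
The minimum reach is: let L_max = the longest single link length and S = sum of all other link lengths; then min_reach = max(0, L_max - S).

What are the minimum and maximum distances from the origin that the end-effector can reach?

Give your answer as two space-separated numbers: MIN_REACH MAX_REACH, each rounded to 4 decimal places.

Link lengths: [2.6, 3.6, 6.9, 4.0]
max_reach = 2.6 + 3.6 + 6.9 + 4 = 17.1
L_max = max([2.6, 3.6, 6.9, 4.0]) = 6.9
S (sum of others) = 17.1 - 6.9 = 10.2
min_reach = max(0, 6.9 - 10.2) = max(0, -3.3) = 0

Answer: 0.0000 17.1000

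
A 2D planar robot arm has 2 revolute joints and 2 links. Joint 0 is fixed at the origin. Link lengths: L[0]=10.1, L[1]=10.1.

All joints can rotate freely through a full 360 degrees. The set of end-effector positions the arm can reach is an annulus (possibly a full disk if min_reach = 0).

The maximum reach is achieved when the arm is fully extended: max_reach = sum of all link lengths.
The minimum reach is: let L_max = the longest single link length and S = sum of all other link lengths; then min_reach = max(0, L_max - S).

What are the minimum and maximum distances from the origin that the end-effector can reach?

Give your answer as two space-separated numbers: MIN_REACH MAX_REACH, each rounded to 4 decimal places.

Answer: 0.0000 20.2000

Derivation:
Link lengths: [10.1, 10.1]
max_reach = 10.1 + 10.1 = 20.2
L_max = max([10.1, 10.1]) = 10.1
S (sum of others) = 20.2 - 10.1 = 10.1
min_reach = max(0, 10.1 - 10.1) = max(0, 0) = 0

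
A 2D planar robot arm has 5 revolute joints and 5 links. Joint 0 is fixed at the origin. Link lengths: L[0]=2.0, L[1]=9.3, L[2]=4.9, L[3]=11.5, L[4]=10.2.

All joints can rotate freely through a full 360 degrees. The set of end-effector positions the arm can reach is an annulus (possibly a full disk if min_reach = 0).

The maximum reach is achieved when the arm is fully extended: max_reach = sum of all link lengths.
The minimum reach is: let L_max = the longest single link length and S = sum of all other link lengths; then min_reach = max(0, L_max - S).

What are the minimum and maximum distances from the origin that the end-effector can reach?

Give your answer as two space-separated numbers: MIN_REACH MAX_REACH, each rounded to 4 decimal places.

Answer: 0.0000 37.9000

Derivation:
Link lengths: [2.0, 9.3, 4.9, 11.5, 10.2]
max_reach = 2 + 9.3 + 4.9 + 11.5 + 10.2 = 37.9
L_max = max([2.0, 9.3, 4.9, 11.5, 10.2]) = 11.5
S (sum of others) = 37.9 - 11.5 = 26.4
min_reach = max(0, 11.5 - 26.4) = max(0, -14.9) = 0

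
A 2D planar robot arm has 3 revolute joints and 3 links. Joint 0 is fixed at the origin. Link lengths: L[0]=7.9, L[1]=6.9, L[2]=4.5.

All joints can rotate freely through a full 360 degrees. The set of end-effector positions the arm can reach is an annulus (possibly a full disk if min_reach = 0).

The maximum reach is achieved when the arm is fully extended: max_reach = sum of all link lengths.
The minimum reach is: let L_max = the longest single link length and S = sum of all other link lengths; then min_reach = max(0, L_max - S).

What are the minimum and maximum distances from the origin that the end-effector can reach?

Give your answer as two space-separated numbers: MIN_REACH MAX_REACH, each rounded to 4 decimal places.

Answer: 0.0000 19.3000

Derivation:
Link lengths: [7.9, 6.9, 4.5]
max_reach = 7.9 + 6.9 + 4.5 = 19.3
L_max = max([7.9, 6.9, 4.5]) = 7.9
S (sum of others) = 19.3 - 7.9 = 11.4
min_reach = max(0, 7.9 - 11.4) = max(0, -3.5) = 0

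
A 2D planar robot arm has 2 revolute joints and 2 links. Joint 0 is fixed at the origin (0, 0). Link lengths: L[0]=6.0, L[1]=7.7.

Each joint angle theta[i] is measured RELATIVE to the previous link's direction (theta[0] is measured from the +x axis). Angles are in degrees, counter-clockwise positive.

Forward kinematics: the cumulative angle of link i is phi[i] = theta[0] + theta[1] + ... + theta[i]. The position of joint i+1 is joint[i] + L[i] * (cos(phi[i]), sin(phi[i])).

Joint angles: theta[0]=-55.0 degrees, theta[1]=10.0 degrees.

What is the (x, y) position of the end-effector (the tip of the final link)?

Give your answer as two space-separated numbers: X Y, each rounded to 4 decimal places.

Answer: 8.8862 -10.3596

Derivation:
joint[0] = (0.0000, 0.0000)  (base)
link 0: phi[0] = -55 = -55 deg
  cos(-55 deg) = 0.5736, sin(-55 deg) = -0.8192
  joint[1] = (0.0000, 0.0000) + 6 * (0.5736, -0.8192) = (0.0000 + 3.4415, 0.0000 + -4.9149) = (3.4415, -4.9149)
link 1: phi[1] = -55 + 10 = -45 deg
  cos(-45 deg) = 0.7071, sin(-45 deg) = -0.7071
  joint[2] = (3.4415, -4.9149) + 7.7 * (0.7071, -0.7071) = (3.4415 + 5.4447, -4.9149 + -5.4447) = (8.8862, -10.3596)
End effector: (8.8862, -10.3596)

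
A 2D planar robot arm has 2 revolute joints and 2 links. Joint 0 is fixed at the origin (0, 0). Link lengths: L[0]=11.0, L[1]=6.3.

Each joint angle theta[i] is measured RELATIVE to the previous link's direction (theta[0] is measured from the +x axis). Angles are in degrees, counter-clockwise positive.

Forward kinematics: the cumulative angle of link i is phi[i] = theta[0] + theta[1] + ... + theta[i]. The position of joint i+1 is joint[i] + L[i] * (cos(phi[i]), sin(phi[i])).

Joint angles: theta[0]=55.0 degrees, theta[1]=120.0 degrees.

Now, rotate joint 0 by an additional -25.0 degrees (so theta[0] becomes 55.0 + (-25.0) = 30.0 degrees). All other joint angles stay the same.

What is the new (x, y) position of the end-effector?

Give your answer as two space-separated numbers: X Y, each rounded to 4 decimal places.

Answer: 4.0703 8.6500

Derivation:
joint[0] = (0.0000, 0.0000)  (base)
link 0: phi[0] = 30 = 30 deg
  cos(30 deg) = 0.8660, sin(30 deg) = 0.5000
  joint[1] = (0.0000, 0.0000) + 11 * (0.8660, 0.5000) = (0.0000 + 9.5263, 0.0000 + 5.5000) = (9.5263, 5.5000)
link 1: phi[1] = 30 + 120 = 150 deg
  cos(150 deg) = -0.8660, sin(150 deg) = 0.5000
  joint[2] = (9.5263, 5.5000) + 6.3 * (-0.8660, 0.5000) = (9.5263 + -5.4560, 5.5000 + 3.1500) = (4.0703, 8.6500)
End effector: (4.0703, 8.6500)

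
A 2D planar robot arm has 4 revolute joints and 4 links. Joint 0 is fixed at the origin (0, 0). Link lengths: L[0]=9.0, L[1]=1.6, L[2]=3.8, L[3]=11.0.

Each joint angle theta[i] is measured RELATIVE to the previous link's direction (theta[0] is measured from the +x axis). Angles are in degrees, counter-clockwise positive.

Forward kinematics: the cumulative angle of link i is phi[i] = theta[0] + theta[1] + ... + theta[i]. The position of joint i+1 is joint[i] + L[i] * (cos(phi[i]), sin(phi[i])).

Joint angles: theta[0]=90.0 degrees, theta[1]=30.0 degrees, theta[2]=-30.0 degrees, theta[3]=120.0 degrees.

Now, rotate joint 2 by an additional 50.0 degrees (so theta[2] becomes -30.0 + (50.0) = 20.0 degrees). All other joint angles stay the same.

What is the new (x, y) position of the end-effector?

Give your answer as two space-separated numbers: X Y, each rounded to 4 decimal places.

Answer: -5.6211 1.9953

Derivation:
joint[0] = (0.0000, 0.0000)  (base)
link 0: phi[0] = 90 = 90 deg
  cos(90 deg) = 0.0000, sin(90 deg) = 1.0000
  joint[1] = (0.0000, 0.0000) + 9 * (0.0000, 1.0000) = (0.0000 + 0.0000, 0.0000 + 9.0000) = (0.0000, 9.0000)
link 1: phi[1] = 90 + 30 = 120 deg
  cos(120 deg) = -0.5000, sin(120 deg) = 0.8660
  joint[2] = (0.0000, 9.0000) + 1.6 * (-0.5000, 0.8660) = (0.0000 + -0.8000, 9.0000 + 1.3856) = (-0.8000, 10.3856)
link 2: phi[2] = 90 + 30 + 20 = 140 deg
  cos(140 deg) = -0.7660, sin(140 deg) = 0.6428
  joint[3] = (-0.8000, 10.3856) + 3.8 * (-0.7660, 0.6428) = (-0.8000 + -2.9110, 10.3856 + 2.4426) = (-3.7110, 12.8282)
link 3: phi[3] = 90 + 30 + 20 + 120 = 260 deg
  cos(260 deg) = -0.1736, sin(260 deg) = -0.9848
  joint[4] = (-3.7110, 12.8282) + 11 * (-0.1736, -0.9848) = (-3.7110 + -1.9101, 12.8282 + -10.8329) = (-5.6211, 1.9953)
End effector: (-5.6211, 1.9953)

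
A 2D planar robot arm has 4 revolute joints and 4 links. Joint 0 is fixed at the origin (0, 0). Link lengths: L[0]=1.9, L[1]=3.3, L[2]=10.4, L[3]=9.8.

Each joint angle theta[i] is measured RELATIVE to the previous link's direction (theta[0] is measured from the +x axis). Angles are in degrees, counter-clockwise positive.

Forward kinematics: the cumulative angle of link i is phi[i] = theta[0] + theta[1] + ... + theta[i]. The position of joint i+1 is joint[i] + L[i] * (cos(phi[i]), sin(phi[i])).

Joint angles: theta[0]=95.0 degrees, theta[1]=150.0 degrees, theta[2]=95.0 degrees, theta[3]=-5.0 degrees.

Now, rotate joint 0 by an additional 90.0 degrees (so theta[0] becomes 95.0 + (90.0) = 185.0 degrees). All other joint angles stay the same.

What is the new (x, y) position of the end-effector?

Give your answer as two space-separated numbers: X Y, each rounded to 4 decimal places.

joint[0] = (0.0000, 0.0000)  (base)
link 0: phi[0] = 185 = 185 deg
  cos(185 deg) = -0.9962, sin(185 deg) = -0.0872
  joint[1] = (0.0000, 0.0000) + 1.9 * (-0.9962, -0.0872) = (0.0000 + -1.8928, 0.0000 + -0.1656) = (-1.8928, -0.1656)
link 1: phi[1] = 185 + 150 = 335 deg
  cos(335 deg) = 0.9063, sin(335 deg) = -0.4226
  joint[2] = (-1.8928, -0.1656) + 3.3 * (0.9063, -0.4226) = (-1.8928 + 2.9908, -0.1656 + -1.3946) = (1.0980, -1.5602)
link 2: phi[2] = 185 + 150 + 95 = 430 deg
  cos(430 deg) = 0.3420, sin(430 deg) = 0.9397
  joint[3] = (1.0980, -1.5602) + 10.4 * (0.3420, 0.9397) = (1.0980 + 3.5570, -1.5602 + 9.7728) = (4.6551, 8.2126)
link 3: phi[3] = 185 + 150 + 95 + -5 = 425 deg
  cos(425 deg) = 0.4226, sin(425 deg) = 0.9063
  joint[4] = (4.6551, 8.2126) + 9.8 * (0.4226, 0.9063) = (4.6551 + 4.1417, 8.2126 + 8.8818) = (8.7967, 17.0944)
End effector: (8.7967, 17.0944)

Answer: 8.7967 17.0944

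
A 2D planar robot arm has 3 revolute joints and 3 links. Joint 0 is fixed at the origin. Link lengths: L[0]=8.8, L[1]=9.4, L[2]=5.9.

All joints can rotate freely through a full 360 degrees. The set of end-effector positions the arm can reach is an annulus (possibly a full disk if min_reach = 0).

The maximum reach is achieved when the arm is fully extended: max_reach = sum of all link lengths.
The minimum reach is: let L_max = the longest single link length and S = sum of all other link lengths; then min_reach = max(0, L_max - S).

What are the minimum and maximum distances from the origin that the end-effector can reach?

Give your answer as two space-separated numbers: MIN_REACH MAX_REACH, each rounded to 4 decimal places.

Answer: 0.0000 24.1000

Derivation:
Link lengths: [8.8, 9.4, 5.9]
max_reach = 8.8 + 9.4 + 5.9 = 24.1
L_max = max([8.8, 9.4, 5.9]) = 9.4
S (sum of others) = 24.1 - 9.4 = 14.7
min_reach = max(0, 9.4 - 14.7) = max(0, -5.3) = 0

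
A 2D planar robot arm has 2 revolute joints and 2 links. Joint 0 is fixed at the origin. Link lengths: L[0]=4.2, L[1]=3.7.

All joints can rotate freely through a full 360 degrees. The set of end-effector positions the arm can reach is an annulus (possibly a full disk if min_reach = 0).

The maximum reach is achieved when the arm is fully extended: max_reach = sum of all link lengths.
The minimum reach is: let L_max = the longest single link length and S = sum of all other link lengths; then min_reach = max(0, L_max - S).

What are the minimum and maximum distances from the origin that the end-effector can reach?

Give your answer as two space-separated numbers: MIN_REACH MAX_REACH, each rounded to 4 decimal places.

Link lengths: [4.2, 3.7]
max_reach = 4.2 + 3.7 = 7.9
L_max = max([4.2, 3.7]) = 4.2
S (sum of others) = 7.9 - 4.2 = 3.7
min_reach = max(0, 4.2 - 3.7) = max(0, 0.5) = 0.5

Answer: 0.5000 7.9000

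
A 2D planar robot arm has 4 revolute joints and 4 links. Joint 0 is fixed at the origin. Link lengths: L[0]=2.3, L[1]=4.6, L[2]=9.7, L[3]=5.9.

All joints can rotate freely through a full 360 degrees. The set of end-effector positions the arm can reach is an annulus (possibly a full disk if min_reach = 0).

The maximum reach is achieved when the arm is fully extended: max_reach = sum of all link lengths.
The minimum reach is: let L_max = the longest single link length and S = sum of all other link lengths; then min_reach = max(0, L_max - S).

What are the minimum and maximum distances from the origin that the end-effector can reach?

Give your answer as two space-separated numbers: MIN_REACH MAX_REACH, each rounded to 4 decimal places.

Link lengths: [2.3, 4.6, 9.7, 5.9]
max_reach = 2.3 + 4.6 + 9.7 + 5.9 = 22.5
L_max = max([2.3, 4.6, 9.7, 5.9]) = 9.7
S (sum of others) = 22.5 - 9.7 = 12.8
min_reach = max(0, 9.7 - 12.8) = max(0, -3.1) = 0

Answer: 0.0000 22.5000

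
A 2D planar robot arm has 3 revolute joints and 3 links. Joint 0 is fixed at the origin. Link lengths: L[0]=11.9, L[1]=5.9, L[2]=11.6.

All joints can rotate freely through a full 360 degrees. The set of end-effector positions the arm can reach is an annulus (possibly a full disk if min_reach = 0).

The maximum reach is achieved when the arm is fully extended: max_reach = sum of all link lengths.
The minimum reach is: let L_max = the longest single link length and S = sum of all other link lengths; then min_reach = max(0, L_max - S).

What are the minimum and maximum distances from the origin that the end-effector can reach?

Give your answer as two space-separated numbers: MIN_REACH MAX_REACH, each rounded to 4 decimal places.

Link lengths: [11.9, 5.9, 11.6]
max_reach = 11.9 + 5.9 + 11.6 = 29.4
L_max = max([11.9, 5.9, 11.6]) = 11.9
S (sum of others) = 29.4 - 11.9 = 17.5
min_reach = max(0, 11.9 - 17.5) = max(0, -5.6) = 0

Answer: 0.0000 29.4000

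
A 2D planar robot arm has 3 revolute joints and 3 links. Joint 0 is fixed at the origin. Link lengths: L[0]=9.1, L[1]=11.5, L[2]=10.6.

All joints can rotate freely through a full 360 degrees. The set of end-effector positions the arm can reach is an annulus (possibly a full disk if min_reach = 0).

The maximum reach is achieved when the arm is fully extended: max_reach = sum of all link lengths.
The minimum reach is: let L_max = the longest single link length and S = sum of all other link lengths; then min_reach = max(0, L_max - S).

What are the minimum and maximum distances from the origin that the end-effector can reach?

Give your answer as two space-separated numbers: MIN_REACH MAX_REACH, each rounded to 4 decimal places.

Link lengths: [9.1, 11.5, 10.6]
max_reach = 9.1 + 11.5 + 10.6 = 31.2
L_max = max([9.1, 11.5, 10.6]) = 11.5
S (sum of others) = 31.2 - 11.5 = 19.7
min_reach = max(0, 11.5 - 19.7) = max(0, -8.2) = 0

Answer: 0.0000 31.2000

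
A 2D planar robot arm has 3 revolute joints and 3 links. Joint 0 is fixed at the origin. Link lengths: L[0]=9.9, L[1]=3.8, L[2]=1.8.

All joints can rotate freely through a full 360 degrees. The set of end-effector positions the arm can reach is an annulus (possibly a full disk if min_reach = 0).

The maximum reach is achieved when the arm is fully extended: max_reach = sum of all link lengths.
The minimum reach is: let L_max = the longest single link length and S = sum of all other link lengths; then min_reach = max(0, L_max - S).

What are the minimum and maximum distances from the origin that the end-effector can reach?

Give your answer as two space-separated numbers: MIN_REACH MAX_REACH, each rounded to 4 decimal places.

Answer: 4.3000 15.5000

Derivation:
Link lengths: [9.9, 3.8, 1.8]
max_reach = 9.9 + 3.8 + 1.8 = 15.5
L_max = max([9.9, 3.8, 1.8]) = 9.9
S (sum of others) = 15.5 - 9.9 = 5.6
min_reach = max(0, 9.9 - 5.6) = max(0, 4.3) = 4.3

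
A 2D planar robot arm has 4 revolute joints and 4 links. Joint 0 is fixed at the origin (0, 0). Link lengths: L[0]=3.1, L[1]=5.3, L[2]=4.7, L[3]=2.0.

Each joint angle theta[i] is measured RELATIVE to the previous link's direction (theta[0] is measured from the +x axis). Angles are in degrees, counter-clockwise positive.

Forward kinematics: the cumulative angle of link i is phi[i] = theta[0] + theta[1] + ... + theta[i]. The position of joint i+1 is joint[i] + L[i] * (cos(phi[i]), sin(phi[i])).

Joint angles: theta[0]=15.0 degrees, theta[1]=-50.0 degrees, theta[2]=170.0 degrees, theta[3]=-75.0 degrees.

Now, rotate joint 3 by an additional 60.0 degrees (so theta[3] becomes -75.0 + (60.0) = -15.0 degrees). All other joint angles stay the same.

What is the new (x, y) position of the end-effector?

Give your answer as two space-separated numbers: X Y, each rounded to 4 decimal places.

Answer: 3.0125 2.8178

Derivation:
joint[0] = (0.0000, 0.0000)  (base)
link 0: phi[0] = 15 = 15 deg
  cos(15 deg) = 0.9659, sin(15 deg) = 0.2588
  joint[1] = (0.0000, 0.0000) + 3.1 * (0.9659, 0.2588) = (0.0000 + 2.9944, 0.0000 + 0.8023) = (2.9944, 0.8023)
link 1: phi[1] = 15 + -50 = -35 deg
  cos(-35 deg) = 0.8192, sin(-35 deg) = -0.5736
  joint[2] = (2.9944, 0.8023) + 5.3 * (0.8192, -0.5736) = (2.9944 + 4.3415, 0.8023 + -3.0400) = (7.3359, -2.2376)
link 2: phi[2] = 15 + -50 + 170 = 135 deg
  cos(135 deg) = -0.7071, sin(135 deg) = 0.7071
  joint[3] = (7.3359, -2.2376) + 4.7 * (-0.7071, 0.7071) = (7.3359 + -3.3234, -2.2376 + 3.3234) = (4.0125, 1.0858)
link 3: phi[3] = 15 + -50 + 170 + -15 = 120 deg
  cos(120 deg) = -0.5000, sin(120 deg) = 0.8660
  joint[4] = (4.0125, 1.0858) + 2 * (-0.5000, 0.8660) = (4.0125 + -1.0000, 1.0858 + 1.7321) = (3.0125, 2.8178)
End effector: (3.0125, 2.8178)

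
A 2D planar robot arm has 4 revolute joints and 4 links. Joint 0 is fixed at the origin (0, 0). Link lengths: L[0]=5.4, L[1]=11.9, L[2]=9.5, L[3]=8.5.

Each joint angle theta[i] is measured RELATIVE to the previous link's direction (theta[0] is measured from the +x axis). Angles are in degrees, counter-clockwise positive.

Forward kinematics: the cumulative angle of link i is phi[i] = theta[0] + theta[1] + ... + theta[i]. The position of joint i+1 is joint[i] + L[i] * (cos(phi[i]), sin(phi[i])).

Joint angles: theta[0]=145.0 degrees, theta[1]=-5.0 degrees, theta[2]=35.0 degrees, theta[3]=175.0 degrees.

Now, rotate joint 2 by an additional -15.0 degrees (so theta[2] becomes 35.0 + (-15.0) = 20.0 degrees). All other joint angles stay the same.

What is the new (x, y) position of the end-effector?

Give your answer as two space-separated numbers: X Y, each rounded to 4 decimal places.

Answer: -14.7628 10.4034

Derivation:
joint[0] = (0.0000, 0.0000)  (base)
link 0: phi[0] = 145 = 145 deg
  cos(145 deg) = -0.8192, sin(145 deg) = 0.5736
  joint[1] = (0.0000, 0.0000) + 5.4 * (-0.8192, 0.5736) = (0.0000 + -4.4234, 0.0000 + 3.0973) = (-4.4234, 3.0973)
link 1: phi[1] = 145 + -5 = 140 deg
  cos(140 deg) = -0.7660, sin(140 deg) = 0.6428
  joint[2] = (-4.4234, 3.0973) + 11.9 * (-0.7660, 0.6428) = (-4.4234 + -9.1159, 3.0973 + 7.6492) = (-13.5393, 10.7465)
link 2: phi[2] = 145 + -5 + 20 = 160 deg
  cos(160 deg) = -0.9397, sin(160 deg) = 0.3420
  joint[3] = (-13.5393, 10.7465) + 9.5 * (-0.9397, 0.3420) = (-13.5393 + -8.9271, 10.7465 + 3.2492) = (-22.4664, 13.9957)
link 3: phi[3] = 145 + -5 + 20 + 175 = 335 deg
  cos(335 deg) = 0.9063, sin(335 deg) = -0.4226
  joint[4] = (-22.4664, 13.9957) + 8.5 * (0.9063, -0.4226) = (-22.4664 + 7.7036, 13.9957 + -3.5923) = (-14.7628, 10.4034)
End effector: (-14.7628, 10.4034)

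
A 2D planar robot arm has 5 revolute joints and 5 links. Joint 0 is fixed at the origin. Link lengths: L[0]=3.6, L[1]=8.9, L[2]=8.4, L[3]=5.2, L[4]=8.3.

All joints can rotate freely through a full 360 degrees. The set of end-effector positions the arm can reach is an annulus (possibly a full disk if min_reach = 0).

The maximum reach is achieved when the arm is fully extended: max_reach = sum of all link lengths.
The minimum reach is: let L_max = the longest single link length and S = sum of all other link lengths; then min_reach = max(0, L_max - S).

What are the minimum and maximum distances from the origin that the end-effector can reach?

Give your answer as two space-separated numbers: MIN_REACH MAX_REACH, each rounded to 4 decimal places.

Answer: 0.0000 34.4000

Derivation:
Link lengths: [3.6, 8.9, 8.4, 5.2, 8.3]
max_reach = 3.6 + 8.9 + 8.4 + 5.2 + 8.3 = 34.4
L_max = max([3.6, 8.9, 8.4, 5.2, 8.3]) = 8.9
S (sum of others) = 34.4 - 8.9 = 25.5
min_reach = max(0, 8.9 - 25.5) = max(0, -16.6) = 0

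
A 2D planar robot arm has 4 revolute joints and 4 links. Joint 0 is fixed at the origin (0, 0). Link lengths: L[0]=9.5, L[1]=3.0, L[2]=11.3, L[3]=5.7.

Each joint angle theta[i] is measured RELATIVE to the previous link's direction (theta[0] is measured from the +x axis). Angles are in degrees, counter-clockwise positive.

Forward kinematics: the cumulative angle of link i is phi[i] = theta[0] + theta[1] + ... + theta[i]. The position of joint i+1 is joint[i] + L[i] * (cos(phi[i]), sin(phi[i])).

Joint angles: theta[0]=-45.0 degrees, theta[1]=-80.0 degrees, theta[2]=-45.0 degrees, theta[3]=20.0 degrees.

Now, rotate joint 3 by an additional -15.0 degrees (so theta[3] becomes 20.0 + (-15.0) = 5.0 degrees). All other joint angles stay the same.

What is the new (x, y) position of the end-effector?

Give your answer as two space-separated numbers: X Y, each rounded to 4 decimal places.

joint[0] = (0.0000, 0.0000)  (base)
link 0: phi[0] = -45 = -45 deg
  cos(-45 deg) = 0.7071, sin(-45 deg) = -0.7071
  joint[1] = (0.0000, 0.0000) + 9.5 * (0.7071, -0.7071) = (0.0000 + 6.7175, 0.0000 + -6.7175) = (6.7175, -6.7175)
link 1: phi[1] = -45 + -80 = -125 deg
  cos(-125 deg) = -0.5736, sin(-125 deg) = -0.8192
  joint[2] = (6.7175, -6.7175) + 3 * (-0.5736, -0.8192) = (6.7175 + -1.7207, -6.7175 + -2.4575) = (4.9968, -9.1750)
link 2: phi[2] = -45 + -80 + -45 = -170 deg
  cos(-170 deg) = -0.9848, sin(-170 deg) = -0.1736
  joint[3] = (4.9968, -9.1750) + 11.3 * (-0.9848, -0.1736) = (4.9968 + -11.1283, -9.1750 + -1.9622) = (-6.1315, -11.1372)
link 3: phi[3] = -45 + -80 + -45 + 5 = -165 deg
  cos(-165 deg) = -0.9659, sin(-165 deg) = -0.2588
  joint[4] = (-6.1315, -11.1372) + 5.7 * (-0.9659, -0.2588) = (-6.1315 + -5.5058, -11.1372 + -1.4753) = (-11.6373, -12.6125)
End effector: (-11.6373, -12.6125)

Answer: -11.6373 -12.6125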